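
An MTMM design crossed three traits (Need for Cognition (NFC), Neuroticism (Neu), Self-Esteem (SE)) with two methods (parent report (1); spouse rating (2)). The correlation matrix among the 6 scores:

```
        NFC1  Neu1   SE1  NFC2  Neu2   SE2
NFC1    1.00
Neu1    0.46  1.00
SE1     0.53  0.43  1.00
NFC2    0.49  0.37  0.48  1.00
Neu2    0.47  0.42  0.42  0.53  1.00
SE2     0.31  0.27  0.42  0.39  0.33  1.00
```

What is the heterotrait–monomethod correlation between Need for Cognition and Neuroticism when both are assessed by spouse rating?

0.53

Different traits, same method: r(NFC2, Neu2) = 0.53.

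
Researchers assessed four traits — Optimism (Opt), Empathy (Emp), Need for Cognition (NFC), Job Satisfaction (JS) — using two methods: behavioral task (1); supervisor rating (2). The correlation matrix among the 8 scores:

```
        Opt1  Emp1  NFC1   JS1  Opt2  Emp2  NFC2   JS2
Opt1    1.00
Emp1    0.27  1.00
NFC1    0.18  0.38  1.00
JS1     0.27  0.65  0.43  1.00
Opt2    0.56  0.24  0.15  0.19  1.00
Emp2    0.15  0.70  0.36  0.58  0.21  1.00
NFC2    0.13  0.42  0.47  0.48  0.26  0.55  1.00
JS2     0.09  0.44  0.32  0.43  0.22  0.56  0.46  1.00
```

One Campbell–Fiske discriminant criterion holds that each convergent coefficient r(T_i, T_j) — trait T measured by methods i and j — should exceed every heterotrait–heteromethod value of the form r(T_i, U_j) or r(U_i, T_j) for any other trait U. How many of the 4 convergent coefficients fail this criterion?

2

Checking each validity diagonal entry against its comparison values:
Opt (methods 1·2): 0.56 vs {0.15, 0.24, 0.13, 0.15, 0.09, 0.19} → pass.
Emp (methods 1·2): 0.70 vs {0.24, 0.15, 0.42, 0.36, 0.44, 0.58} → pass.
NFC (methods 1·2): 0.47 vs {0.15, 0.13, 0.36, 0.42, 0.32, 0.48} → fail.
JS (methods 1·2): 0.43 vs {0.19, 0.09, 0.58, 0.44, 0.48, 0.32} → fail.
2 of 4 fail.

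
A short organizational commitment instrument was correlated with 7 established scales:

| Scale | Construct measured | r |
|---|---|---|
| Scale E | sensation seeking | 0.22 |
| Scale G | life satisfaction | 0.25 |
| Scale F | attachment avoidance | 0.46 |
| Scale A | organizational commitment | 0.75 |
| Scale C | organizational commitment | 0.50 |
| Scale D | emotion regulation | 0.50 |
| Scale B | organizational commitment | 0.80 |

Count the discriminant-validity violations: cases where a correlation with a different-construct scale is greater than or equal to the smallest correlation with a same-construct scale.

1

Convergent (same construct = organizational commitment): Scale A, Scale C, Scale B.
Smallest convergent = 0.50. Discriminant values: 0.22, 0.25, 0.46, 0.50; count ≥ 0.50 → 1.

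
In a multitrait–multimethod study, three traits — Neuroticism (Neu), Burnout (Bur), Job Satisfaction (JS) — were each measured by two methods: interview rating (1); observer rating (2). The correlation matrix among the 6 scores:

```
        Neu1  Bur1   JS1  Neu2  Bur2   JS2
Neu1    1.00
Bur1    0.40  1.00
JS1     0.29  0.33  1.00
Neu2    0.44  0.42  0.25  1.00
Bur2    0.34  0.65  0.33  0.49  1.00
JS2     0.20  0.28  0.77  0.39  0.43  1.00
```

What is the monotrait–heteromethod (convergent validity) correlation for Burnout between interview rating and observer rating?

0.65

Same trait (Bur), different methods: r(Bur1, Bur2) = 0.65.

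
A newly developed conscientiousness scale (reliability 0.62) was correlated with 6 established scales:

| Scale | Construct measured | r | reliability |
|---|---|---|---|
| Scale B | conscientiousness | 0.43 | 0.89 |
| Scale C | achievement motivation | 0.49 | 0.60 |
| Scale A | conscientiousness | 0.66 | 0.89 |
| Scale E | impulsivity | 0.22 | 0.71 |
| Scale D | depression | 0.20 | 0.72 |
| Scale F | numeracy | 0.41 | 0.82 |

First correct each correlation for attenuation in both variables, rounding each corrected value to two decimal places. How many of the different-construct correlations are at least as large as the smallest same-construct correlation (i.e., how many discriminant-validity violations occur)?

Disattenuated r (r / √(r_scale · r_new)):
  Scale B (conv): 0.43 / √(0.89·0.62) = 0.58
  Scale C (disc): 0.49 / √(0.60·0.62) = 0.80
  Scale A (conv): 0.66 / √(0.89·0.62) = 0.89
  Scale E (disc): 0.22 / √(0.71·0.62) = 0.33
  Scale D (disc): 0.20 / √(0.72·0.62) = 0.30
  Scale F (disc): 0.41 / √(0.82·0.62) = 0.58
Smallest convergent = 0.58. Discriminant values: 0.80, 0.33, 0.30, 0.58; count ≥ 0.58 → 2.

2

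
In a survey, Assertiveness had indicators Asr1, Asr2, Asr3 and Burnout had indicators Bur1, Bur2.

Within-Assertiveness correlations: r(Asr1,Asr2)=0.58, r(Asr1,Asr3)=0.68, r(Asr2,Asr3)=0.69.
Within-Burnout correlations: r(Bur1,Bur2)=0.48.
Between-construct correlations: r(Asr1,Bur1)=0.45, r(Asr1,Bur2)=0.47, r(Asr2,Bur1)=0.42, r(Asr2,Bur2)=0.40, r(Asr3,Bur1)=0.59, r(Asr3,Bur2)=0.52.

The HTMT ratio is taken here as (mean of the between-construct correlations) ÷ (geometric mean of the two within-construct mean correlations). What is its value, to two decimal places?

0.85

Between-construct mean = 2.85/6 = 0.4750.
Mean within-Asr = 1.95/3 = 0.6500; mean within-Bur = 0.48/1 = 0.4800.
Geometric mean = √(0.6500 × 0.4800) = 0.5586.
HTMT = 0.4750 / 0.5586 = 0.85.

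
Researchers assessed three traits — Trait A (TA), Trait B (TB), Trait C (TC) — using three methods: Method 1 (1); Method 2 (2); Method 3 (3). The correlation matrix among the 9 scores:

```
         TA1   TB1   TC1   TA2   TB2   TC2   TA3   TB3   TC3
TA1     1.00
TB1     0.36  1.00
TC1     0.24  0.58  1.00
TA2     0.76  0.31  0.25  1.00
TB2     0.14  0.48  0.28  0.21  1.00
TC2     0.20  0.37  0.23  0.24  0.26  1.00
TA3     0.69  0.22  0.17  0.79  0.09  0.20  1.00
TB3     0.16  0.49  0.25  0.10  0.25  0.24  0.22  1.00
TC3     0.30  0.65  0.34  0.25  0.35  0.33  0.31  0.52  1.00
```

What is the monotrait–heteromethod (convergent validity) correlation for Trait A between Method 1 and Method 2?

Same trait (TA), different methods: r(TA1, TA2) = 0.76.

0.76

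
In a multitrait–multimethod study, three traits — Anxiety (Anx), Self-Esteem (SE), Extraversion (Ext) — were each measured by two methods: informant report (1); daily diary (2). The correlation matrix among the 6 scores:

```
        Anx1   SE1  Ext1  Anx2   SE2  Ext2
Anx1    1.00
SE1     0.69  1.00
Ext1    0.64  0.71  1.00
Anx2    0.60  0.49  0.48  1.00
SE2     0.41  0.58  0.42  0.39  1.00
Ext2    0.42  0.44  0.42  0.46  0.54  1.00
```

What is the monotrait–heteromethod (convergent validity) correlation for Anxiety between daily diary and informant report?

0.60

Same trait (Anx), different methods: r(Anx2, Anx1) = 0.60.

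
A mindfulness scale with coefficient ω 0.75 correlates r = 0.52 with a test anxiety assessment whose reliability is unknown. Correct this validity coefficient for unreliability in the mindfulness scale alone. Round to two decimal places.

Single correction: r_c = r_obs / √r_xx = 0.52 / √0.75 = 0.52 / 0.8660 ≈ 0.60.

0.60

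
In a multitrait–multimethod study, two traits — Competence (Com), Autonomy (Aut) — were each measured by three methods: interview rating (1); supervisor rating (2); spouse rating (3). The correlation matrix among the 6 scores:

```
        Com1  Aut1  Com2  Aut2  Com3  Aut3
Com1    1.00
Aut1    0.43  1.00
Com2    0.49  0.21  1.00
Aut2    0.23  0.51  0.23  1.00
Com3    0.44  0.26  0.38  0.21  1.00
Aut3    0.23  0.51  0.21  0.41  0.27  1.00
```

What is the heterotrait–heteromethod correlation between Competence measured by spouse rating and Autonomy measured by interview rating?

Different traits and methods: r(Com3, Aut1) = 0.26.

0.26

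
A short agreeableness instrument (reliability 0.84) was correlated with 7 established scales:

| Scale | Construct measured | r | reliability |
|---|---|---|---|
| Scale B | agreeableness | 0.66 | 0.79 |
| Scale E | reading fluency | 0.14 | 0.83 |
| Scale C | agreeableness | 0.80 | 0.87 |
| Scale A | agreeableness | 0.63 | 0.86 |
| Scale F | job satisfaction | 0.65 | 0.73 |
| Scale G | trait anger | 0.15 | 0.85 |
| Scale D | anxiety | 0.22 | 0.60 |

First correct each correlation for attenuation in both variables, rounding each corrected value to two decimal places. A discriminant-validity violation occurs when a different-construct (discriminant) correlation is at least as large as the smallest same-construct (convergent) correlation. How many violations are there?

Disattenuated r (r / √(r_scale · r_new)):
  Scale B (conv): 0.66 / √(0.79·0.84) = 0.81
  Scale E (disc): 0.14 / √(0.83·0.84) = 0.17
  Scale C (conv): 0.80 / √(0.87·0.84) = 0.94
  Scale A (conv): 0.63 / √(0.86·0.84) = 0.74
  Scale F (disc): 0.65 / √(0.73·0.84) = 0.83
  Scale G (disc): 0.15 / √(0.85·0.84) = 0.18
  Scale D (disc): 0.22 / √(0.60·0.84) = 0.31
Smallest convergent = 0.74. Discriminant values: 0.17, 0.83, 0.18, 0.31; count ≥ 0.74 → 1.

1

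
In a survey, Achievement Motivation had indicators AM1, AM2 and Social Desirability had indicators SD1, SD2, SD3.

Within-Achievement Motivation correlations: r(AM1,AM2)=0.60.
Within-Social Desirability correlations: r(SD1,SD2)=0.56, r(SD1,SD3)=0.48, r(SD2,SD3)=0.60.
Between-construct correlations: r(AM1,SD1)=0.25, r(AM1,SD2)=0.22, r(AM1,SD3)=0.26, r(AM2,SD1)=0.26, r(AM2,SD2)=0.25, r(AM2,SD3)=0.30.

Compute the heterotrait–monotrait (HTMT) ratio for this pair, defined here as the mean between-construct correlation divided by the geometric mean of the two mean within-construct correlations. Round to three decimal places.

0.448

Between-construct mean = 1.54/6 = 0.2567.
Mean within-AM = 0.60/1 = 0.6000; mean within-SD = 1.64/3 = 0.5467.
Geometric mean = √(0.6000 × 0.5467) = 0.5727.
HTMT = 0.2567 / 0.5727 = 0.448.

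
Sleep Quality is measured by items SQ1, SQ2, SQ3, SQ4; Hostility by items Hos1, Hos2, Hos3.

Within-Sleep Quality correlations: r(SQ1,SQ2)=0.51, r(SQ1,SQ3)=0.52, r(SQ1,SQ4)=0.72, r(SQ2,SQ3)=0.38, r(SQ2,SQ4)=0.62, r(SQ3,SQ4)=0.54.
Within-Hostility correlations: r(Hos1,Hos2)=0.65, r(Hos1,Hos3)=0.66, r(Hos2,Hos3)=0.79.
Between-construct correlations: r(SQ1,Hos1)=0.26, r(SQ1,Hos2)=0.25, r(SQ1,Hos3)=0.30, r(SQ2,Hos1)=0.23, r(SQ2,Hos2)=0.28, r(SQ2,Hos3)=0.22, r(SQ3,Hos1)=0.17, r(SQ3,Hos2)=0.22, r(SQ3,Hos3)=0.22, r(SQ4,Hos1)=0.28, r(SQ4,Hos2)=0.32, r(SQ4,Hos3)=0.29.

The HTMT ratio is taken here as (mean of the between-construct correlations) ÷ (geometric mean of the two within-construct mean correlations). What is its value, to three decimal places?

Mean heterotrait r = 3.04/12 = 0.2533.
Mean within-SQ = 3.29/6 = 0.5483; mean within-Hos = 2.10/3 = 0.7000.
Geometric mean = √(0.5483 × 0.7000) = 0.6195.
HTMT = 0.2533 / 0.6195 = 0.409.

0.409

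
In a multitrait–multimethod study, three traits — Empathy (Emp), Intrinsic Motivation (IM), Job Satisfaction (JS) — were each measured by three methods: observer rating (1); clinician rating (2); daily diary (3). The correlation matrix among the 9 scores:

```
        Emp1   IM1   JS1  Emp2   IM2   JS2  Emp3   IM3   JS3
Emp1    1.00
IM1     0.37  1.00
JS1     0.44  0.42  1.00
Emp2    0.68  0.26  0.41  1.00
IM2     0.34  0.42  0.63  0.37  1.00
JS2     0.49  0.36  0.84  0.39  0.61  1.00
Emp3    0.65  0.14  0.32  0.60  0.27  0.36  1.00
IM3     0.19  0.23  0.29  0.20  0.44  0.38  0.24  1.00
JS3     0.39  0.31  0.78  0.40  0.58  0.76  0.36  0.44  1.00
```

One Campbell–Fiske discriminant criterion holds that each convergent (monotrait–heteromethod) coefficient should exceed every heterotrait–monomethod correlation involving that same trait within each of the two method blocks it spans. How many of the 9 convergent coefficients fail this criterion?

Checking each validity diagonal entry against its comparison values:
Emp (methods 1·2): 0.68 vs {0.37, 0.37, 0.44, 0.39} → pass.
Emp (methods 1·3): 0.65 vs {0.37, 0.24, 0.44, 0.36} → pass.
Emp (methods 2·3): 0.60 vs {0.37, 0.24, 0.39, 0.36} → pass.
IM (methods 1·2): 0.42 vs {0.37, 0.37, 0.42, 0.61} → fail.
IM (methods 1·3): 0.23 vs {0.37, 0.24, 0.42, 0.44} → fail.
IM (methods 2·3): 0.44 vs {0.37, 0.24, 0.61, 0.44} → fail.
JS (methods 1·2): 0.84 vs {0.44, 0.39, 0.42, 0.61} → pass.
JS (methods 1·3): 0.78 vs {0.44, 0.36, 0.42, 0.44} → pass.
JS (methods 2·3): 0.76 vs {0.39, 0.36, 0.61, 0.44} → pass.
3 of 9 fail.

3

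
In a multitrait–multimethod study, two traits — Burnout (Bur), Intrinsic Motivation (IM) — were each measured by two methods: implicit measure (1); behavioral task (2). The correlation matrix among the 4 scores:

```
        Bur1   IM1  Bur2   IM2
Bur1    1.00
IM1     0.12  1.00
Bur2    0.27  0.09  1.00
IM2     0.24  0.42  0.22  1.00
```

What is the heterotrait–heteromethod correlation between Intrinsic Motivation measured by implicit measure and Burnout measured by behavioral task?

0.09

Different traits and methods: r(IM1, Bur2) = 0.09.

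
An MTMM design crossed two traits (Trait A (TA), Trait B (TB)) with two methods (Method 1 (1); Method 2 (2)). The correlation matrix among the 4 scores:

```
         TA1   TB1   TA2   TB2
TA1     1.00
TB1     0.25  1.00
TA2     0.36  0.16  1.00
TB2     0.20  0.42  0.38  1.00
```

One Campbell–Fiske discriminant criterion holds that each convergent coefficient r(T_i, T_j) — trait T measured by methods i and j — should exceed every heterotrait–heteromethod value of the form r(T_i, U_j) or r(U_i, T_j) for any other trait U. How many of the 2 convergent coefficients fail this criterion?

0

Checking each validity diagonal entry against its comparison values:
TA (methods 1·2): 0.36 vs {0.20, 0.16} → pass.
TB (methods 1·2): 0.42 vs {0.16, 0.20} → pass.
0 of 2 fail.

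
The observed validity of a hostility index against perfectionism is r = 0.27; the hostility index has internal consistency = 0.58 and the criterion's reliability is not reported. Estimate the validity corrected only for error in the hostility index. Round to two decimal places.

Single correction: r_c = r_obs / √r_xx = 0.27 / √0.58 = 0.27 / 0.7616 ≈ 0.35.

0.35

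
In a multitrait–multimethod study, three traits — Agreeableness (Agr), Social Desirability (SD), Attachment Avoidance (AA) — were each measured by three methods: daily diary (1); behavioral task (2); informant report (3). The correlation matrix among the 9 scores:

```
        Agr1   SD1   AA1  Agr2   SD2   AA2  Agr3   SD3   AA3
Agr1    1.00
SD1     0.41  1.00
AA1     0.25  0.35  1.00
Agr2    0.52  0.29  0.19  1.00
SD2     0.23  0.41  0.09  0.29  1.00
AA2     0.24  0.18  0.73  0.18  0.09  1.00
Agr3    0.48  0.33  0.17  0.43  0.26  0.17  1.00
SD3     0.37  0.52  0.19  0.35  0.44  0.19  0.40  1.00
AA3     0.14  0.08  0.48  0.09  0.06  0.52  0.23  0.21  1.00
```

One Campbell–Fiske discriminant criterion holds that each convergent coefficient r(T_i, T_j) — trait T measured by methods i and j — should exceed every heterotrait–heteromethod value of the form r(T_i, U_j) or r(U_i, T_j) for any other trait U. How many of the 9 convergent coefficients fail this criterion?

0

Each convergent coefficient versus the relevant comparison correlations:
Agr (methods 1·2): 0.52 vs {0.23, 0.29, 0.24, 0.19} → pass.
Agr (methods 1·3): 0.48 vs {0.37, 0.33, 0.14, 0.17} → pass.
Agr (methods 2·3): 0.43 vs {0.35, 0.26, 0.09, 0.17} → pass.
SD (methods 1·2): 0.41 vs {0.29, 0.23, 0.18, 0.09} → pass.
SD (methods 1·3): 0.52 vs {0.33, 0.37, 0.08, 0.19} → pass.
SD (methods 2·3): 0.44 vs {0.26, 0.35, 0.06, 0.19} → pass.
AA (methods 1·2): 0.73 vs {0.19, 0.24, 0.09, 0.18} → pass.
AA (methods 1·3): 0.48 vs {0.17, 0.14, 0.19, 0.08} → pass.
AA (methods 2·3): 0.52 vs {0.17, 0.09, 0.19, 0.06} → pass.
0 of 9 fail.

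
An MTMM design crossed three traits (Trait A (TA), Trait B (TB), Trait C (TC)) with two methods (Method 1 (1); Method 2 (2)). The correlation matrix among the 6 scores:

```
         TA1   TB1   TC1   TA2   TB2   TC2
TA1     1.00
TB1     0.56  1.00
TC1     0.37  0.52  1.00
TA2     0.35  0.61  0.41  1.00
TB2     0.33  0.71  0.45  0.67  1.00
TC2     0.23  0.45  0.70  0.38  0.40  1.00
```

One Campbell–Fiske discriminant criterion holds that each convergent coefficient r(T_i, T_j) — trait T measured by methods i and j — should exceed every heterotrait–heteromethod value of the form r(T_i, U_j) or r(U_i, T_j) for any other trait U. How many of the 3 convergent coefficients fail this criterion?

1

Each convergent coefficient versus the relevant comparison correlations:
TA (methods 1·2): 0.35 vs {0.33, 0.61, 0.23, 0.41} → fail.
TB (methods 1·2): 0.71 vs {0.61, 0.33, 0.45, 0.45} → pass.
TC (methods 1·2): 0.70 vs {0.41, 0.23, 0.45, 0.45} → pass.
1 of 3 fail.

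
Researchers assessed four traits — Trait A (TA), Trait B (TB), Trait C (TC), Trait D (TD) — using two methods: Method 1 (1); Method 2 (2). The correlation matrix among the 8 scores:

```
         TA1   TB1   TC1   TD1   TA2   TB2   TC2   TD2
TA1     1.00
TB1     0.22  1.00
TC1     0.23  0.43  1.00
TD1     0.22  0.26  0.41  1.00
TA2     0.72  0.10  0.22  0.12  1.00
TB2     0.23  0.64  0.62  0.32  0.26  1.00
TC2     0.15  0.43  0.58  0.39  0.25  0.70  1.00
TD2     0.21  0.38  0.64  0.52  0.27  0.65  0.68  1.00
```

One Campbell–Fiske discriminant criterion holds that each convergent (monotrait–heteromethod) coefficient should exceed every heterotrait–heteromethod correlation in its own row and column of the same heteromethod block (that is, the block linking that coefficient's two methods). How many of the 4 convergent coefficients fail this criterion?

Checking each validity diagonal entry against its comparison values:
TA (methods 1·2): 0.72 vs {0.23, 0.10, 0.15, 0.22, 0.21, 0.12} → pass.
TB (methods 1·2): 0.64 vs {0.10, 0.23, 0.43, 0.62, 0.38, 0.32} → pass.
TC (methods 1·2): 0.58 vs {0.22, 0.15, 0.62, 0.43, 0.64, 0.39} → fail.
TD (methods 1·2): 0.52 vs {0.12, 0.21, 0.32, 0.38, 0.39, 0.64} → fail.
2 of 4 fail.

2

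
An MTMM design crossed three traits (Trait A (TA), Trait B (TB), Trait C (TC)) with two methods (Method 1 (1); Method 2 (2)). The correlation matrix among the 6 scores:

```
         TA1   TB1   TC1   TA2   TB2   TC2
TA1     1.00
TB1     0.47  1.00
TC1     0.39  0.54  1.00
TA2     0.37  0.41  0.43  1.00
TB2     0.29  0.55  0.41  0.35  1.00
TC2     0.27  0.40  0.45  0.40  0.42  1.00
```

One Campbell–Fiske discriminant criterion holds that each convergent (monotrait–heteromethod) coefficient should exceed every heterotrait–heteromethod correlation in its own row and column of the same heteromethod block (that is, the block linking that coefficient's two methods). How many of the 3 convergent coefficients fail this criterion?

Each convergent coefficient versus the relevant comparison correlations:
TA (methods 1·2): 0.37 vs {0.29, 0.41, 0.27, 0.43} → fail.
TB (methods 1·2): 0.55 vs {0.41, 0.29, 0.40, 0.41} → pass.
TC (methods 1·2): 0.45 vs {0.43, 0.27, 0.41, 0.40} → pass.
1 of 3 fail.

1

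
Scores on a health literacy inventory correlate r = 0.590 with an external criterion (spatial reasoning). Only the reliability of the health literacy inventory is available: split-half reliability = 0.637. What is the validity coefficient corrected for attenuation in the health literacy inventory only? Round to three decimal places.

0.739

Single correction: r_c = r_obs / √r_xx = 0.590 / √0.637 = 0.590 / 0.7981 ≈ 0.739.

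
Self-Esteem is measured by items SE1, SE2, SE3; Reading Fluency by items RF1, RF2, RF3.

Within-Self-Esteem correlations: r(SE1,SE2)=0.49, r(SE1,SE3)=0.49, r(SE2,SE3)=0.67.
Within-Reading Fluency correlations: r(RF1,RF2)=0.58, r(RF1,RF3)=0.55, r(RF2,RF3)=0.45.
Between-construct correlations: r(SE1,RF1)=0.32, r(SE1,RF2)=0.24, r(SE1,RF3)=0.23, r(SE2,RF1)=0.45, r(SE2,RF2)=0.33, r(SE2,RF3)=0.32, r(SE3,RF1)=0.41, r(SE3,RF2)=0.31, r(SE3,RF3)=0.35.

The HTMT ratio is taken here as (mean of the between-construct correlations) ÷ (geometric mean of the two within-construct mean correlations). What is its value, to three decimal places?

0.611

Mean between = 2.96/9 = 0.3289.
Mean within-SE = 1.65/3 = 0.5500; mean within-RF = 1.58/3 = 0.5267.
Geometric mean = √(0.5500 × 0.5267) = 0.5382.
HTMT = 0.3289 / 0.5382 = 0.611.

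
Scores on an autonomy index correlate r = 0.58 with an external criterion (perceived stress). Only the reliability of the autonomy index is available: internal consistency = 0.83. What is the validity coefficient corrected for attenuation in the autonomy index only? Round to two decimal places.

Single correction: r_c = r_obs / √r_xx = 0.58 / √0.83 = 0.58 / 0.9110 ≈ 0.64.

0.64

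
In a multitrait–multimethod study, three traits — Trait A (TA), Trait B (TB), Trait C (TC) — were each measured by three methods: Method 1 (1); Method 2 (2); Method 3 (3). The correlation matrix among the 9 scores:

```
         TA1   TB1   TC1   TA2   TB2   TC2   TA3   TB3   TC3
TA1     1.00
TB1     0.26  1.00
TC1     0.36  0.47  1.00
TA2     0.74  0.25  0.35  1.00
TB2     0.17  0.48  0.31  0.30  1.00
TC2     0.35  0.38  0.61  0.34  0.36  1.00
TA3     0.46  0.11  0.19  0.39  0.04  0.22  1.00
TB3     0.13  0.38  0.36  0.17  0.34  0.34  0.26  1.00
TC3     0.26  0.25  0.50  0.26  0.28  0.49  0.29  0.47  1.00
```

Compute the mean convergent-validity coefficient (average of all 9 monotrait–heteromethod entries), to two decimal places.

Convergent values: 0.74, 0.46, 0.39, 0.48, 0.38, 0.34, 0.61, 0.50, 0.49; mean = 4.39/9 = 0.49.

0.49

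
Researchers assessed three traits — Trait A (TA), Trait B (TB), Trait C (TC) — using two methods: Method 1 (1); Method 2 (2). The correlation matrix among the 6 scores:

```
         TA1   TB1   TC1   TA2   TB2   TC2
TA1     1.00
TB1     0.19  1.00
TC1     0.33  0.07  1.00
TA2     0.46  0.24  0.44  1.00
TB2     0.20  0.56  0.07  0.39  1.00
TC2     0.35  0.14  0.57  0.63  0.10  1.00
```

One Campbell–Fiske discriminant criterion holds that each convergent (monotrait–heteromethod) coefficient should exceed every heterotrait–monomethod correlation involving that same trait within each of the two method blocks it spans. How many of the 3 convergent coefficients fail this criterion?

2

Convergent coefficients and their comparison sets:
TA (methods 1·2): 0.46 vs {0.19, 0.39, 0.33, 0.63} → fail.
TB (methods 1·2): 0.56 vs {0.19, 0.39, 0.07, 0.10} → pass.
TC (methods 1·2): 0.57 vs {0.33, 0.63, 0.07, 0.10} → fail.
2 of 3 fail.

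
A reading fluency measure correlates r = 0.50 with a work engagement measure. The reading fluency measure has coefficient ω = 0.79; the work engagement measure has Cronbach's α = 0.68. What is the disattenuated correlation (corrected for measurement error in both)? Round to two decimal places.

0.68

r_true = r_obs / √(r_xx · r_yy) = 0.50 / √(0.79 × 0.68) = 0.50 / √0.5372 = 0.50 / 0.7329 ≈ 0.68.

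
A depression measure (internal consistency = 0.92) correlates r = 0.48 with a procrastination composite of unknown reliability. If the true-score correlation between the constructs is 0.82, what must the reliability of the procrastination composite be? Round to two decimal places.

r_true = r_obs / √(r_xx · r_yy) ⇒ 0.82 = 0.48 / √(0.92 · r_yy).
√(0.92 · r_yy) = 0.48 / 0.82 = 0.5854; 0.92 · r_yy = 0.3427; r_yy = 0.3427 / 0.92 ≈ 0.37.

0.37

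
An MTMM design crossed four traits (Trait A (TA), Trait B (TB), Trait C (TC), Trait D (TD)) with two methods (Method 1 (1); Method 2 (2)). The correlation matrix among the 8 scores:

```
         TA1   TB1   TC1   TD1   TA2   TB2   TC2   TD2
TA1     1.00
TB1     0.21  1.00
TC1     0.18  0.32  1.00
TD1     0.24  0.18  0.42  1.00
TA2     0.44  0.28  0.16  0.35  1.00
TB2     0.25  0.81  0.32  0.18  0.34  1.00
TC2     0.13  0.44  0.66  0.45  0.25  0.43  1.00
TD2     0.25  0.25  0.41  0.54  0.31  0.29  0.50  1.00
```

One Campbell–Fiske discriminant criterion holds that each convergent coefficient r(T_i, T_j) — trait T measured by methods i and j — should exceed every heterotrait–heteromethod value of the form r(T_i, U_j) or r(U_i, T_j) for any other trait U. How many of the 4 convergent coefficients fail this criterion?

Each convergent coefficient versus the relevant comparison correlations:
TA (methods 1·2): 0.44 vs {0.25, 0.28, 0.13, 0.16, 0.25, 0.35} → pass.
TB (methods 1·2): 0.81 vs {0.28, 0.25, 0.44, 0.32, 0.25, 0.18} → pass.
TC (methods 1·2): 0.66 vs {0.16, 0.13, 0.32, 0.44, 0.41, 0.45} → pass.
TD (methods 1·2): 0.54 vs {0.35, 0.25, 0.18, 0.25, 0.45, 0.41} → pass.
0 of 4 fail.

0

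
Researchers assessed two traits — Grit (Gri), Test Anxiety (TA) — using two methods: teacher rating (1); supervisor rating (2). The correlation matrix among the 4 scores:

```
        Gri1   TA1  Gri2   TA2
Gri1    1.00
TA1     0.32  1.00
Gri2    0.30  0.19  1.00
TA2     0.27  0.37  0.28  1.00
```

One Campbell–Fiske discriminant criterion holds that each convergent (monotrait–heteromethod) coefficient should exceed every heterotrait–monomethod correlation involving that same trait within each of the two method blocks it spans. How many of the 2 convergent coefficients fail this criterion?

Each convergent coefficient versus the relevant comparison correlations:
Gri (methods 1·2): 0.30 vs {0.32, 0.28} → fail.
TA (methods 1·2): 0.37 vs {0.32, 0.28} → pass.
1 of 2 fail.

1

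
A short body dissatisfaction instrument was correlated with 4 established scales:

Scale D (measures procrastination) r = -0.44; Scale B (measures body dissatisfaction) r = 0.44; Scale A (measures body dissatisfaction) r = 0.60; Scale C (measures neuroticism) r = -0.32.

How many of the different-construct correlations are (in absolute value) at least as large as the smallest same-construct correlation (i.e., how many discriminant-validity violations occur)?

Convergent (same construct = body dissatisfaction): Scale B, Scale A.
Smallest convergent = 0.44. Discriminant |r|: 0.44, 0.32; count ≥ 0.44 → 1.

1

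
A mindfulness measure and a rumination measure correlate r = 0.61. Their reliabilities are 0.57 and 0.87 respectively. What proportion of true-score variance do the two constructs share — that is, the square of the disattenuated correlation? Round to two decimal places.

0.75

Disattenuated r = 0.61 / √(0.57 × 0.87) = 0.61 / 0.7042 = 0.8662.
Shared true-score variance = 0.8662² = 0.7503 ≈ 0.75.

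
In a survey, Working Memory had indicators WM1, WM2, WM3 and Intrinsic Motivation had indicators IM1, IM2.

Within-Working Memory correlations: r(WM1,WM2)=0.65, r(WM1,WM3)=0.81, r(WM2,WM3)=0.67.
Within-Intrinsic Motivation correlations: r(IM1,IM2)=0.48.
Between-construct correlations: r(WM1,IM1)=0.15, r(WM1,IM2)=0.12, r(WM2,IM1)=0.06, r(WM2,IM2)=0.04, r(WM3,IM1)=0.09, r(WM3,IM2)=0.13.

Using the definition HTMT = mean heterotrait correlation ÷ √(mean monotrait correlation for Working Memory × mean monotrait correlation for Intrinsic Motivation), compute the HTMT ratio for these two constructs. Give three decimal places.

Mean heterotrait r = 0.59/6 = 0.0983.
Mean within-WM = 2.13/3 = 0.7100; mean within-IM = 0.48/1 = 0.4800.
Geometric mean = √(0.7100 × 0.4800) = 0.5838.
HTMT = 0.0983 / 0.5838 = 0.168.

0.168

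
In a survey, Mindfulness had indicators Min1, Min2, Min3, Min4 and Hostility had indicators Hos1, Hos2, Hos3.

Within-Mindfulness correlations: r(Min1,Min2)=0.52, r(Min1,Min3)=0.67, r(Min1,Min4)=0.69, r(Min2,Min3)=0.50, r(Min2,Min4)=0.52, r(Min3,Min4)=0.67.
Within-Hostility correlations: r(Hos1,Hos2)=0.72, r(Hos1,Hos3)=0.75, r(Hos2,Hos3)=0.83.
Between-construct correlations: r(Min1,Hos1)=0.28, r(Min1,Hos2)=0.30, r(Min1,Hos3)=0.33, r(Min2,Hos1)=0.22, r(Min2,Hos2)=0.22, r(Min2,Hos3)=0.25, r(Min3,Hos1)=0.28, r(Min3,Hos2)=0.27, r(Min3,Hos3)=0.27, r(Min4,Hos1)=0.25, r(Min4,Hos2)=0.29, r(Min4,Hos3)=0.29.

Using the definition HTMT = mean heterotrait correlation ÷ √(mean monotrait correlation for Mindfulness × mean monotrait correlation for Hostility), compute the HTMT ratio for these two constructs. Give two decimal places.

Mean heterotrait r = 3.25/12 = 0.2708.
Mean within-Min = 3.57/6 = 0.5950; mean within-Hos = 2.30/3 = 0.7667.
Geometric mean = √(0.5950 × 0.7667) = 0.6754.
HTMT = 0.2708 / 0.6754 = 0.40.

0.40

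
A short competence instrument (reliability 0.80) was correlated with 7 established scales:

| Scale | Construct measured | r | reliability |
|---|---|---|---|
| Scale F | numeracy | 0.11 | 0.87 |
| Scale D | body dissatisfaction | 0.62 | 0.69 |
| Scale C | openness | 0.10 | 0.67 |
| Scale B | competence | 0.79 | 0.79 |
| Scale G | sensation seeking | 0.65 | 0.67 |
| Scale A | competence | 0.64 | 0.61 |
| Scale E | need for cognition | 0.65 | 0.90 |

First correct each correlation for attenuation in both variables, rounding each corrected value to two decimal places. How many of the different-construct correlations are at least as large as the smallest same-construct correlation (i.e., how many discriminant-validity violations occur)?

Disattenuated r (r / √(r_scale · r_new)):
  Scale F (disc): 0.11 / √(0.87·0.80) = 0.13
  Scale D (disc): 0.62 / √(0.69·0.80) = 0.83
  Scale C (disc): 0.10 / √(0.67·0.80) = 0.14
  Scale B (conv): 0.79 / √(0.79·0.80) = 0.99
  Scale G (disc): 0.65 / √(0.67·0.80) = 0.89
  Scale A (conv): 0.64 / √(0.61·0.80) = 0.92
  Scale E (disc): 0.65 / √(0.90·0.80) = 0.77
Smallest convergent = 0.92. Discriminant values: 0.13, 0.83, 0.14, 0.89, 0.77; count ≥ 0.92 → 0.

0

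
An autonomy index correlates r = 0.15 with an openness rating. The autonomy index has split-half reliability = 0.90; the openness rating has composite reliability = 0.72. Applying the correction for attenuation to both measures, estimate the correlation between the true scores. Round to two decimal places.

0.19

r_true = r_obs / √(r_xx · r_yy) = 0.15 / √(0.90 × 0.72) = 0.15 / √0.6480 = 0.15 / 0.8050 ≈ 0.19.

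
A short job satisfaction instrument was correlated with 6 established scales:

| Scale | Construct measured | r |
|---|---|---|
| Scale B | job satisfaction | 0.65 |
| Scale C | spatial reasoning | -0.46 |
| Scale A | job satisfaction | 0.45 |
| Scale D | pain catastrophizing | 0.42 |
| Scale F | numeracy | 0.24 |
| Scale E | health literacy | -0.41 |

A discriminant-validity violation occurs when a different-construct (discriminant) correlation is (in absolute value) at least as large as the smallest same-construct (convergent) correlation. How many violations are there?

1

Convergent (same construct = job satisfaction): Scale B, Scale A.
Smallest convergent = 0.45. Discriminant |r|: 0.46, 0.42, 0.24, 0.41; count ≥ 0.45 → 1.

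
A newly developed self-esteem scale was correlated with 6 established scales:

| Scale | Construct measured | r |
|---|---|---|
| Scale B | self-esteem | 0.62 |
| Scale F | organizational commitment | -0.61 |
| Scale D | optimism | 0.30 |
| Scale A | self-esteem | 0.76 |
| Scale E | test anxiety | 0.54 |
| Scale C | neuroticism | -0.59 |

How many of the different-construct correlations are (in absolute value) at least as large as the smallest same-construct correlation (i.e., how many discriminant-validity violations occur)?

0

Convergent (same construct = self-esteem): Scale B, Scale A.
Smallest convergent = 0.62. Discriminant |r|: 0.61, 0.30, 0.54, 0.59; count ≥ 0.62 → 0.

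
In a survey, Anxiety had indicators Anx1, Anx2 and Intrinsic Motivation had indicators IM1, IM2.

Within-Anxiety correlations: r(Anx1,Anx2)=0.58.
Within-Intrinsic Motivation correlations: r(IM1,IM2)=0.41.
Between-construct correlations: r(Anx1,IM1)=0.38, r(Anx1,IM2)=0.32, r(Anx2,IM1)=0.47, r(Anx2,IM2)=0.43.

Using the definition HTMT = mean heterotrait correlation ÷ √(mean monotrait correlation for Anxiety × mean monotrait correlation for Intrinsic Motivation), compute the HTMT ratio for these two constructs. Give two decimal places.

0.82

Between-construct mean = 1.60/4 = 0.4000.
Mean within-Anx = 0.58/1 = 0.5800; mean within-IM = 0.41/1 = 0.4100.
Geometric mean = √(0.5800 × 0.4100) = 0.4876.
HTMT = 0.4000 / 0.4876 = 0.82.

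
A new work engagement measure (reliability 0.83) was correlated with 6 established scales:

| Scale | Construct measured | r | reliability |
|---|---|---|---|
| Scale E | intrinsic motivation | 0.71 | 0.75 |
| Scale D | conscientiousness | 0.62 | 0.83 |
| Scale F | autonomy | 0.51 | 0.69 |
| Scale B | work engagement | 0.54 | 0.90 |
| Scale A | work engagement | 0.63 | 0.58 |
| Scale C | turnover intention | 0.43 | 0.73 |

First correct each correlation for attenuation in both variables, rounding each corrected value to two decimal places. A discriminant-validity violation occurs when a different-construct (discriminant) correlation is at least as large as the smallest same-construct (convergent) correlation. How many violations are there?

3

Disattenuated r (r / √(r_scale · r_new)):
  Scale E (disc): 0.71 / √(0.75·0.83) = 0.90
  Scale D (disc): 0.62 / √(0.83·0.83) = 0.75
  Scale F (disc): 0.51 / √(0.69·0.83) = 0.67
  Scale B (conv): 0.54 / √(0.90·0.83) = 0.62
  Scale A (conv): 0.63 / √(0.58·0.83) = 0.91
  Scale C (disc): 0.43 / √(0.73·0.83) = 0.55
Smallest convergent = 0.62. Discriminant values: 0.90, 0.75, 0.67, 0.55; count ≥ 0.62 → 3.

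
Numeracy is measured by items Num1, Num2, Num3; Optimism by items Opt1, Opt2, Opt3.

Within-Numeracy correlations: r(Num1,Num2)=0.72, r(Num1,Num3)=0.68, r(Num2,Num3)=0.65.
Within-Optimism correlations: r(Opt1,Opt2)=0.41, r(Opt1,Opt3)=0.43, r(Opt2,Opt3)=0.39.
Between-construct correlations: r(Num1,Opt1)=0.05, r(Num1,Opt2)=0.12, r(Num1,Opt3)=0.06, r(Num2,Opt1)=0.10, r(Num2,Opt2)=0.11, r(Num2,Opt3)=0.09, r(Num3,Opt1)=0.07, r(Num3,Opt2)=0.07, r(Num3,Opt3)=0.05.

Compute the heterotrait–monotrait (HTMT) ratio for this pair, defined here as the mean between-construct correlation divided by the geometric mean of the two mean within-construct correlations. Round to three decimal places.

0.151

Mean heterotrait r = 0.72/9 = 0.0800.
Mean within-Num = 2.05/3 = 0.6833; mean within-Opt = 1.23/3 = 0.4100.
Geometric mean = √(0.6833 × 0.4100) = 0.5293.
HTMT = 0.0800 / 0.5293 = 0.151.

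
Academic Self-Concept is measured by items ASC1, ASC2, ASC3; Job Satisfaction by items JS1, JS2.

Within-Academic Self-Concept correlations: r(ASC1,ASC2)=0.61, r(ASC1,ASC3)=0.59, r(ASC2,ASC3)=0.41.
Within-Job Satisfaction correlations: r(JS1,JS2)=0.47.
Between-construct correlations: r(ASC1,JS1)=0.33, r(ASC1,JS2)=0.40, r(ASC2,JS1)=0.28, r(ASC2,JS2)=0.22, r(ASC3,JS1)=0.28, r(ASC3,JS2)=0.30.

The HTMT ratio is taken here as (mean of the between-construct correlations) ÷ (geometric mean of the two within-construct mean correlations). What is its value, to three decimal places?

0.601

Mean heterotrait r = 1.81/6 = 0.3017.
Mean within-ASC = 1.61/3 = 0.5367; mean within-JS = 0.47/1 = 0.4700.
Geometric mean = √(0.5367 × 0.4700) = 0.5022.
HTMT = 0.3017 / 0.5022 = 0.601.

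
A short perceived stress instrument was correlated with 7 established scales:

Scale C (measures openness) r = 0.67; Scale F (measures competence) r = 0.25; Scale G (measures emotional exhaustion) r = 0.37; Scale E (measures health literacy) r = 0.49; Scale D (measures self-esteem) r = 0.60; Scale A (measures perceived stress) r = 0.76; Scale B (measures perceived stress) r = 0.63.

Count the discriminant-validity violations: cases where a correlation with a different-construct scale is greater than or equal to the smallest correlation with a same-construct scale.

Convergent (same construct = perceived stress): Scale A, Scale B.
Smallest convergent = 0.63. Discriminant values: 0.67, 0.25, 0.37, 0.49, 0.60; count ≥ 0.63 → 1.

1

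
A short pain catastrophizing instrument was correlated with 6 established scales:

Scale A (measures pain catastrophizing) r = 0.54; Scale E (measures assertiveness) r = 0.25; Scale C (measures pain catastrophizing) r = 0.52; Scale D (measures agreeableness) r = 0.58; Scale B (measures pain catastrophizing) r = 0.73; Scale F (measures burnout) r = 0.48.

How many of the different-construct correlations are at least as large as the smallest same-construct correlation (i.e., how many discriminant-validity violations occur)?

1

Convergent (same construct = pain catastrophizing): Scale A, Scale C, Scale B.
Smallest convergent = 0.52. Discriminant values: 0.25, 0.58, 0.48; count ≥ 0.52 → 1.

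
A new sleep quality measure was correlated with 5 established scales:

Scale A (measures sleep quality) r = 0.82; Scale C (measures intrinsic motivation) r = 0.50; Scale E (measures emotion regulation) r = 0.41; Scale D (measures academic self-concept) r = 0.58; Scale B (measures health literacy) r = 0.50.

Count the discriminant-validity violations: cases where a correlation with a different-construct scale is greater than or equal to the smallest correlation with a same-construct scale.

0

Convergent (same construct = sleep quality): Scale A.
Smallest convergent = 0.82. Discriminant values: 0.50, 0.41, 0.58, 0.50; count ≥ 0.82 → 0.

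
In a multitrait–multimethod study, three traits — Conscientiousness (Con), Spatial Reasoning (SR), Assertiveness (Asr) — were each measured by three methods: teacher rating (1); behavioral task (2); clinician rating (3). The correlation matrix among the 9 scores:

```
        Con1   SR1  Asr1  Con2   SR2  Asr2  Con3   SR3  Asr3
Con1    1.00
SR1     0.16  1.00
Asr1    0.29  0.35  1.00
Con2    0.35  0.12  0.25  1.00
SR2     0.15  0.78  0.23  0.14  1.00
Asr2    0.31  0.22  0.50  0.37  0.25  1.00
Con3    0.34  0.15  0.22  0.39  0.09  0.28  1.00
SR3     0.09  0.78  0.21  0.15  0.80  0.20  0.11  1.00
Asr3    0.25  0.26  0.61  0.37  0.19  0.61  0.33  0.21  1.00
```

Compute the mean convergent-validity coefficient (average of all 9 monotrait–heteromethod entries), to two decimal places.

Convergent values: 0.35, 0.34, 0.39, 0.78, 0.78, 0.80, 0.50, 0.61, 0.61; mean = 5.16/9 = 0.57.

0.57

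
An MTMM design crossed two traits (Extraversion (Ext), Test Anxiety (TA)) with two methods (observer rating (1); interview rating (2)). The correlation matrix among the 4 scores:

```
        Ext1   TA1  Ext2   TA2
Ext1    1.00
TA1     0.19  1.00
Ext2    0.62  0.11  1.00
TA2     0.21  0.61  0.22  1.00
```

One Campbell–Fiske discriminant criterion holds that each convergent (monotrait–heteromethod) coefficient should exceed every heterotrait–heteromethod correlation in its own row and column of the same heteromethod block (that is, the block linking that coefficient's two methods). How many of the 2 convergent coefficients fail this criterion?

0

Convergent coefficients and their comparison sets:
Ext (methods 1·2): 0.62 vs {0.21, 0.11} → pass.
TA (methods 1·2): 0.61 vs {0.11, 0.21} → pass.
0 of 2 fail.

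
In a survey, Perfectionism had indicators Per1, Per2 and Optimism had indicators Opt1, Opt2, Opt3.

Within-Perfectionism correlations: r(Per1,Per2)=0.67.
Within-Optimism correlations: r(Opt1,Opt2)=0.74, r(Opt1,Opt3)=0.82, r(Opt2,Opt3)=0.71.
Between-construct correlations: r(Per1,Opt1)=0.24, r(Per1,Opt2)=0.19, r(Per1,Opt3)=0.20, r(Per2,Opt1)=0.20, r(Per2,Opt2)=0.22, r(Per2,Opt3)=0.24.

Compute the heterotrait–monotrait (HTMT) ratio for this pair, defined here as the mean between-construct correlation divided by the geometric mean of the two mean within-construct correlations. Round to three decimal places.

0.302

Mean between = 1.29/6 = 0.2150.
Mean within-Per = 0.67/1 = 0.6700; mean within-Opt = 2.27/3 = 0.7567.
Geometric mean = √(0.6700 × 0.7567) = 0.7120.
HTMT = 0.2150 / 0.7120 = 0.302.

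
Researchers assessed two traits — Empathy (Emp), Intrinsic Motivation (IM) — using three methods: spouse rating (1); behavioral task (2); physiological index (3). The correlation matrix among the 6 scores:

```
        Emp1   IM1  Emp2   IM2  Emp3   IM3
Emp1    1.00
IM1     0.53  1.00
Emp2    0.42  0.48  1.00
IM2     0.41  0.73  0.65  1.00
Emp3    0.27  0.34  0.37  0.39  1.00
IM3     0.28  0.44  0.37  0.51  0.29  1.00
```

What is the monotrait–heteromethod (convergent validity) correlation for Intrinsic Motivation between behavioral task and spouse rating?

Same trait (IM), different methods: r(IM2, IM1) = 0.73.

0.73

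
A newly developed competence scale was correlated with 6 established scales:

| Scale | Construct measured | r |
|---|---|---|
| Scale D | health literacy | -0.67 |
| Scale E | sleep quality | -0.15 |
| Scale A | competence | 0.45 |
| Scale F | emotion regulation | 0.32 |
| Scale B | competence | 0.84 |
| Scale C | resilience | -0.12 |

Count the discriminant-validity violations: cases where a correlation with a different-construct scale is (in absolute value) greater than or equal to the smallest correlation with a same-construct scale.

1

Convergent (same construct = competence): Scale A, Scale B.
Smallest convergent = 0.45. Discriminant |r|: 0.67, 0.15, 0.32, 0.12; count ≥ 0.45 → 1.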